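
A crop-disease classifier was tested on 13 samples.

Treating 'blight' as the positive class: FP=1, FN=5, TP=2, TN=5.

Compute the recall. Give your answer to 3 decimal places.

0.286

Recall = TP/(TP+FN) = 2/(2+5) = 2/7 = 0.286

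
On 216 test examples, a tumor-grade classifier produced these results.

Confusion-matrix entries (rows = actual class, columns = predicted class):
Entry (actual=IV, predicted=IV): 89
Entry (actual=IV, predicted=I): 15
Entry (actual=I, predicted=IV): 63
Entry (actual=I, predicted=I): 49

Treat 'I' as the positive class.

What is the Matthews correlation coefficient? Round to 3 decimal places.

MCC = (TP·TN − FP·FN) / √((TP+FP)(TP+FN)(TN+FP)(TN+FN))
Numerator = 49·89 − 15·63 = 3416
Denominator = √(64·112·104·152) = √113311744 = 10644.7989
MCC = 3416 / 10644.7989 = 0.321

0.321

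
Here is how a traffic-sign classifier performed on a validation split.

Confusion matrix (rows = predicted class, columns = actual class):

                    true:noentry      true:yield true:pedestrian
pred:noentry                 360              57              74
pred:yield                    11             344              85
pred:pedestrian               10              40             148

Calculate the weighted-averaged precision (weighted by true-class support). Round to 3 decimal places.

0.756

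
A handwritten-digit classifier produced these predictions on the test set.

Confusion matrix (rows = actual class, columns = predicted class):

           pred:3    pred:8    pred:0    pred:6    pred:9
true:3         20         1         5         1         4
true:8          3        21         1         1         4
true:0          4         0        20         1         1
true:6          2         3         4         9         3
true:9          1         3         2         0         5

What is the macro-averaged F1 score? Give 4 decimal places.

0.5944

Per-class F1 score (2·TP/(2·TP+FP+FN)):
  3: TP=20, FP=3+4+2+1=10, FN=1+5+1+4=11 → 40/61 = 0.65574
  8: TP=21, FP=1+0+3+3=7, FN=3+1+1+4=9 → 42/58 = 0.72414
  0: TP=20, FP=5+1+4+2=12, FN=4+0+1+1=6 → 40/58 = 0.68966
  6: TP=9, FP=1+1+1+0=3, FN=2+3+4+3=12 → 18/33 = 0.54545
  9: TP=5, FP=4+4+1+3=12, FN=1+3+2+0=6 → 10/28 = 0.35714
Macro-F1 score = mean = (0.65574 + 0.72414 + 0.68966 + 0.54545 + 0.35714) / 5 = 0.5944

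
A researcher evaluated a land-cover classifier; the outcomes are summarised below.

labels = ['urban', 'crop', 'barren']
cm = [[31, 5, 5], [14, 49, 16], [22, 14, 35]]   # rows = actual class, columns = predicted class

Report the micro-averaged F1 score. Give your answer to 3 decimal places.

0.602

Micro-averaging pools counts across classes: ΣTP=115, ΣFP=76, ΣFN=76.
Micro-F1 score = 2·TP/(2·TP+FP+FN) on pooled counts = 0.602 (equals overall accuracy in single-label multiclass).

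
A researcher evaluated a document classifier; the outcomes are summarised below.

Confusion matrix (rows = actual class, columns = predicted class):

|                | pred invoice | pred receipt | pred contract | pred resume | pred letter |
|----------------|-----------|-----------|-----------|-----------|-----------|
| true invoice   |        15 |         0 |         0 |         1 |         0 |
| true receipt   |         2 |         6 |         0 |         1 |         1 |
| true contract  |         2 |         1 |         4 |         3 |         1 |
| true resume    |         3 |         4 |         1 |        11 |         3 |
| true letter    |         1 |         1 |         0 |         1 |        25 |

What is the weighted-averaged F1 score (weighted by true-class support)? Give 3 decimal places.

0.687

Per-class F1 score (2·TP/(2·TP+FP+FN)):
  invoice: TP=15, FP=2+2+3+1=8, FN=0+0+1+0=1 → 30/39 = 0.7692
  receipt: TP=6, FP=0+1+4+1=6, FN=2+0+1+1=4 → 12/22 = 0.5455
  contract: TP=4, FP=0+0+1+0=1, FN=2+1+3+1=7 → 8/16 = 0.5000
  resume: TP=11, FP=1+1+3+1=6, FN=3+4+1+3=11 → 22/39 = 0.5641
  letter: TP=25, FP=0+1+1+3=5, FN=1+1+0+1=3 → 50/58 = 0.8621
Weighted-F1 score = Σ (supportᵢ/N)·F1 scoreᵢ with N=87: (16/87)·0.7692 + (10/87)·0.5455 + (11/87)·0.5000 + (22/87)·0.5641 + (28/87)·0.8621 = 0.687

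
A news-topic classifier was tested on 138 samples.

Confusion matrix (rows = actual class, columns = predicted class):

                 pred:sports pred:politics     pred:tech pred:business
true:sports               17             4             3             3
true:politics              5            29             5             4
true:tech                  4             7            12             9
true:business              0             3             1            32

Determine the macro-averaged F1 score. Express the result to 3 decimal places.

Per-class F1 score (2·TP/(2·TP+FP+FN)):
  sports: TP=17, FP=5+4+0=9, FN=4+3+3=10 → 34/53 = 0.6415
  politics: TP=29, FP=4+7+3=14, FN=5+5+4=14 → 58/86 = 0.6744
  tech: TP=12, FP=3+5+1=9, FN=4+7+9=20 → 24/53 = 0.4528
  business: TP=32, FP=3+4+9=16, FN=0+3+1=4 → 64/84 = 0.7619
Macro-F1 score = mean = (0.6415 + 0.6744 + 0.4528 + 0.7619) / 4 = 0.633

0.633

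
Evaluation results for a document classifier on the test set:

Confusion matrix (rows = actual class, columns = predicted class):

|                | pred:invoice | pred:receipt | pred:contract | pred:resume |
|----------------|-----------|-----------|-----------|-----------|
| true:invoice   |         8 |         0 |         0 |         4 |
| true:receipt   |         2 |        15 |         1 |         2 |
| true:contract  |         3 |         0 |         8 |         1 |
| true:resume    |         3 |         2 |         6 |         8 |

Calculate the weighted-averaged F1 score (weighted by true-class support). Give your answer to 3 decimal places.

0.621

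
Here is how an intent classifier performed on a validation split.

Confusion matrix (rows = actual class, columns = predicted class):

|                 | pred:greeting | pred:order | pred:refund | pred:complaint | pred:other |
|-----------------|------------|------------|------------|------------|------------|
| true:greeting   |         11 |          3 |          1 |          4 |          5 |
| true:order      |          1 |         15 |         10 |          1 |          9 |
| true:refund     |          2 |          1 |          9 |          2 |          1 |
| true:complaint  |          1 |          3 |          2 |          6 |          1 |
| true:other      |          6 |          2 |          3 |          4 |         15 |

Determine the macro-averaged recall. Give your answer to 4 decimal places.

Per-class recall (TP/(TP+FN)):
  greeting: TP=11, FN=3+1+4+5=13 → 11/24 = 0.45833
  order: TP=15, FN=1+10+1+9=21 → 15/36 = 0.41667
  refund: TP=9, FN=2+1+2+1=6 → 9/15 = 0.60000
  complaint: TP=6, FN=1+3+2+1=7 → 6/13 = 0.46154
  other: TP=15, FN=6+2+3+4=15 → 15/30 = 0.50000
Macro-recall = mean = (0.45833 + 0.41667 + 0.60000 + 0.46154 + 0.50000) / 5 = 0.4873

0.4873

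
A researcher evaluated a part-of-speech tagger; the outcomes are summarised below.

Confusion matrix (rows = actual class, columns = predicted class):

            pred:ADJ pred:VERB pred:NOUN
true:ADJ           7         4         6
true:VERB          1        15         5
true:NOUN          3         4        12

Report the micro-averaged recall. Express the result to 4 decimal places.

Micro-averaging pools counts across classes: ΣTP=34, ΣFP=23, ΣFN=23.
Micro-recall = TP/(TP+FN) on pooled counts = 0.5965 (equals overall accuracy in single-label multiclass).

0.5965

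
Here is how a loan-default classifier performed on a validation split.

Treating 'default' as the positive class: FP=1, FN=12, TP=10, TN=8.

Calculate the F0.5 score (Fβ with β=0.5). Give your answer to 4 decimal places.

0.7576

Fβ = (1+β²)·TP / ((1+β²)·TP + β²·FN + FP), with β²=1/4
= 1.25·10 / (1.25·10 + 0.25·12 + 1) = 0.7576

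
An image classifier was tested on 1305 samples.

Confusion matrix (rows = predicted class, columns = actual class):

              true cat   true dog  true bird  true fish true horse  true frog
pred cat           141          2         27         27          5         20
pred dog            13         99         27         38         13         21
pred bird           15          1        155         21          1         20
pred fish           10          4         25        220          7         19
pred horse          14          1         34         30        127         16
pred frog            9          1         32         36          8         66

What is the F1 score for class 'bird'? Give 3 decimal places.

F1 score = 2·TP/(2·TP+FP+FN).
bird: TP=155, FP=15+1+21+1+20=58, FN=27+27+25+34+32=145 → 310/513 = 0.6043

0.604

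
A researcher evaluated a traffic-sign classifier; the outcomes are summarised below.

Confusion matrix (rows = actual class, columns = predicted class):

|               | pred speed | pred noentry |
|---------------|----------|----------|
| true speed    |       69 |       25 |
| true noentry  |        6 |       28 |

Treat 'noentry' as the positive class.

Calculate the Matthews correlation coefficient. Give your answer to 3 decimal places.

MCC = (TP·TN − FP·FN) / √((TP+FP)(TP+FN)(TN+FP)(TN+FN))
Numerator = 28·69 − 25·6 = 1782
Denominator = √(53·34·94·75) = √12704100 = 3564.2811
MCC = 1782 / 3564.2811 = 0.500

0.500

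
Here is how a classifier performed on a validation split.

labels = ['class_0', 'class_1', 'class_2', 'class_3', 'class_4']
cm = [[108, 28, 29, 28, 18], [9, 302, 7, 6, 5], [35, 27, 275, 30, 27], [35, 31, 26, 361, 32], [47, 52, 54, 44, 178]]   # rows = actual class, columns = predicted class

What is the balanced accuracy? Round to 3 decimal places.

0.669

Balanced accuracy = mean of per-class recall.
  class_0: recall = 108/211 = 0.5118
  class_1: recall = 302/329 = 0.9179
  class_2: recall = 275/394 = 0.6980
  class_3: recall = 361/485 = 0.7443
  class_4: recall = 178/375 = 0.4747
Mean = (0.5118 + 0.9179 + 0.6980 + 0.7443 + 0.4747) / 5 = 0.669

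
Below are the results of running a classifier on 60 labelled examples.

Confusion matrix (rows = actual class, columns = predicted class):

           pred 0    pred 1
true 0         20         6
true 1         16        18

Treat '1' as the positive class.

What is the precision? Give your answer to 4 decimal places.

0.7500

Precision = TP/(TP+FP) = 18/(18+6) = 18/24 = 0.7500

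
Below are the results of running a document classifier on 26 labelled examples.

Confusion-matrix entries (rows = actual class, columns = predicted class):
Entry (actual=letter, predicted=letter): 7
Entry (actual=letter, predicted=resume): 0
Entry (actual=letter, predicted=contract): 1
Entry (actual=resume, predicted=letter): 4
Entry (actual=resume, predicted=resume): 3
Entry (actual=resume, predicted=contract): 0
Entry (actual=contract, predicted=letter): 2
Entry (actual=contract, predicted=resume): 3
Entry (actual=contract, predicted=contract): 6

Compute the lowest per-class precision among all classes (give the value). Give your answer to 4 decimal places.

Per-class precision (TP/(TP+FP)):
  letter: TP=7, FP=4+2=6 → 7/13 = 0.53846
  resume: TP=3, FP=0+3=3 → 3/6 = 0.50000
  contract: TP=6, FP=1+0=1 → 6/7 = 0.85714
Lowest is class 'resume' with precision = 0.5000.

0.5000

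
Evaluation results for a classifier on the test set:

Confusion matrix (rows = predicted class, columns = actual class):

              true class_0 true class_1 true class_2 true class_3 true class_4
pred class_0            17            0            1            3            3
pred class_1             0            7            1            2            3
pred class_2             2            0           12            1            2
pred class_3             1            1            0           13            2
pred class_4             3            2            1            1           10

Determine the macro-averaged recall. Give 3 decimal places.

Per-class recall (TP/(TP+FN)):
  class_0: TP=17, FN=0+2+1+3=6 → 17/23 = 0.7391
  class_1: TP=7, FN=0+0+1+2=3 → 7/10 = 0.7000
  class_2: TP=12, FN=1+1+0+1=3 → 12/15 = 0.8000
  class_3: TP=13, FN=3+2+1+1=7 → 13/20 = 0.6500
  class_4: TP=10, FN=3+3+2+2=10 → 10/20 = 0.5000
Macro-recall = mean = (0.7391 + 0.7000 + 0.8000 + 0.6500 + 0.5000) / 5 = 0.678

0.678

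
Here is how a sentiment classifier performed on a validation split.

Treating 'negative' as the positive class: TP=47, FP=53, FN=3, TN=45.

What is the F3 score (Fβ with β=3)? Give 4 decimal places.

Fβ = (1+β²)·TP / ((1+β²)·TP + β²·FN + FP), with β²=9
= 10·47 / (10·47 + 9·3 + 53) = 0.8545

0.8545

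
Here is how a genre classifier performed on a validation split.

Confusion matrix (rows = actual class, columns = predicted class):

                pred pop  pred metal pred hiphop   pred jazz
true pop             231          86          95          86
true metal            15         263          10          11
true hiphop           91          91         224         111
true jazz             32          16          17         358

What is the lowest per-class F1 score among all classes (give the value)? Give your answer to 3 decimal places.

Per-class F1 score (2·TP/(2·TP+FP+FN)):
  pop: TP=231, FP=15+91+32=138, FN=86+95+86=267 → 462/867 = 0.5329
  metal: TP=263, FP=86+91+16=193, FN=15+10+11=36 → 526/755 = 0.6967
  hiphop: TP=224, FP=95+10+17=122, FN=91+91+111=293 → 448/863 = 0.5191
  jazz: TP=358, FP=86+11+111=208, FN=32+16+17=65 → 716/989 = 0.7240
Lowest is class 'hiphop' with F1 score = 0.519.

0.519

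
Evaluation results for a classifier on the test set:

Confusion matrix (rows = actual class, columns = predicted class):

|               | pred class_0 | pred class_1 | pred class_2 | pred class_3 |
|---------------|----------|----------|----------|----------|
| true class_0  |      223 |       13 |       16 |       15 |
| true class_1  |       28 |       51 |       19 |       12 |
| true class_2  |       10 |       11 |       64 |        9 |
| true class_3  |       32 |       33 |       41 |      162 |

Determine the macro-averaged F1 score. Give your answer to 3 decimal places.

0.627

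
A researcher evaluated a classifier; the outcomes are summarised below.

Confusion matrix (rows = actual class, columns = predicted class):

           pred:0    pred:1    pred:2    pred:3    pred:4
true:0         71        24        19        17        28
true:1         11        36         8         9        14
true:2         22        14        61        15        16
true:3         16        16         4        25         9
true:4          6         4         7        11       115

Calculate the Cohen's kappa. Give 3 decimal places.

Observed agreement pₒ = trace/N = 308/578 = 0.5329
Expected agreement pₑ = Σ (rowᵢ·colᵢ)/N² = (159·126 + 78·94 + 128·99 + 70·77 + 143·182)/578² = 0.2139
κ = (pₒ − pₑ)/(1 − pₑ) = (0.5329 − 0.2139)/(1 − 0.2139) = 0.406

0.406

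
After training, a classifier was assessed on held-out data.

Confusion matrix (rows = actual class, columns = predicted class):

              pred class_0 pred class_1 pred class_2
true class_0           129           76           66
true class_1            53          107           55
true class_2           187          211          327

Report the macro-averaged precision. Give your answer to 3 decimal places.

Per-class precision (TP/(TP+FP)):
  class_0: TP=129, FP=53+187=240 → 129/369 = 0.3496
  class_1: TP=107, FP=76+211=287 → 107/394 = 0.2716
  class_2: TP=327, FP=66+55=121 → 327/448 = 0.7299
Macro-precision = mean = (0.3496 + 0.2716 + 0.7299) / 3 = 0.450

0.450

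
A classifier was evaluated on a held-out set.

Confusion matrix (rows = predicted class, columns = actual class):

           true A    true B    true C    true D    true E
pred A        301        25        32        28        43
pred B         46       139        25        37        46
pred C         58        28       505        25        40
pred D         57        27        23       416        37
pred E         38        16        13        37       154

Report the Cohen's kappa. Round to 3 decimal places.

0.602

Observed agreement pₒ = trace/N = 1515/2196 = 0.6899
Expected agreement pₑ = Σ (rowᵢ·colᵢ)/N² = (500·429 + 235·293 + 598·656 + 543·560 + 320·258)/2196² = 0.2203
κ = (pₒ − pₑ)/(1 − pₑ) = (0.6899 − 0.2203)/(1 − 0.2203) = 0.602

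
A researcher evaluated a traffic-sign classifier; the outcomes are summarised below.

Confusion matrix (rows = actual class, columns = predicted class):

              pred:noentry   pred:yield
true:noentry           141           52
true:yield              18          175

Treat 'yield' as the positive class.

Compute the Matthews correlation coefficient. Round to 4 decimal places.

MCC = (TP·TN − FP·FN) / √((TP+FP)(TP+FN)(TN+FP)(TN+FN))
Numerator = 175·141 − 52·18 = 23739
Denominator = √(227·193·193·159) = √1344428157 = 36666.4446
MCC = 23739 / 36666.4446 = 0.6474

0.6474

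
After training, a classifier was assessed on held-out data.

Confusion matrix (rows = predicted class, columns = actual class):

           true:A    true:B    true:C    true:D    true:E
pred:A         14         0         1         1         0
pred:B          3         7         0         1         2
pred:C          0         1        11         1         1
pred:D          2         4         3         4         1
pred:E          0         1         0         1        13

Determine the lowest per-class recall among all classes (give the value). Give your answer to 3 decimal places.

0.500

Per-class recall (TP/(TP+FN)):
  A: TP=14, FN=3+0+2+0=5 → 14/19 = 0.7368
  B: TP=7, FN=0+1+4+1=6 → 7/13 = 0.5385
  C: TP=11, FN=1+0+3+0=4 → 11/15 = 0.7333
  D: TP=4, FN=1+1+1+1=4 → 4/8 = 0.5000
  E: TP=13, FN=0+2+1+1=4 → 13/17 = 0.7647
Lowest is class 'D' with recall = 0.500.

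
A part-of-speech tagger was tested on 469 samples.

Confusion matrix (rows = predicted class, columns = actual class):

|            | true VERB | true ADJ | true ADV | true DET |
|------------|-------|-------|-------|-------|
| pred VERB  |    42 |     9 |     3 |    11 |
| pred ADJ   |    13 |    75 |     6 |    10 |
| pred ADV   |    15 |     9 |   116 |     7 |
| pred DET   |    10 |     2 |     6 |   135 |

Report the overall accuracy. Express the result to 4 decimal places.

0.7846

Accuracy = trace / total = (42+75+116+135=368) / 469 = 368/469 = 0.7846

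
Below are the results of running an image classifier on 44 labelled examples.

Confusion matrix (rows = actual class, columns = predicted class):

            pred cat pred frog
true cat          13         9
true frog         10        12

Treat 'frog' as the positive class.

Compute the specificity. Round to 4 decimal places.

0.5909

Specificity = TN/(TN+FP) = 13/(13+9) = 0.5909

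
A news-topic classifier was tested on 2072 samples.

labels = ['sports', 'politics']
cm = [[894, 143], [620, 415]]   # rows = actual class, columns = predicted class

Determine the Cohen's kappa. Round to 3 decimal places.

0.263

Observed agreement pₒ = trace/N = 1309/2072 = 0.6318
Expected agreement pₑ = Σ (rowᵢ·colᵢ)/N² = (1037·1514 + 1035·558)/2072² = 0.5002
κ = (pₒ − pₑ)/(1 − pₑ) = (0.6318 − 0.5002)/(1 − 0.5002) = 0.263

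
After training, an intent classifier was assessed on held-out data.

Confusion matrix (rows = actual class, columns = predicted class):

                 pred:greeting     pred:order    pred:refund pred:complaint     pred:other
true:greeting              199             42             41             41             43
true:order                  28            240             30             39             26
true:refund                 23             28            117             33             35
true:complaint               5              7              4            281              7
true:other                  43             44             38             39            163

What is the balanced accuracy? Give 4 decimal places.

Balanced accuracy = mean of per-class recall.
  greeting: recall = 199/366 = 0.54372
  order: recall = 240/363 = 0.66116
  refund: recall = 117/236 = 0.49576
  complaint: recall = 281/304 = 0.92434
  other: recall = 163/327 = 0.49847
Mean = (0.54372 + 0.66116 + 0.49576 + 0.92434 + 0.49847) / 5 = 0.6247

0.6247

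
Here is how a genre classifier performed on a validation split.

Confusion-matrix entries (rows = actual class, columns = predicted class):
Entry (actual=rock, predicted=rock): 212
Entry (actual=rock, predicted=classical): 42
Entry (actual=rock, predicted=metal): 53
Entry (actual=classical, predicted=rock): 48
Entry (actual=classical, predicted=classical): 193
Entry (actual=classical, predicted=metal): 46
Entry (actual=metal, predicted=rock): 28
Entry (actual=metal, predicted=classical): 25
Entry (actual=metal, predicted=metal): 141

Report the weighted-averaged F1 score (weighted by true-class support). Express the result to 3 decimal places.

Per-class F1 score (2·TP/(2·TP+FP+FN)):
  rock: TP=212, FP=48+28=76, FN=42+53=95 → 424/595 = 0.7126
  classical: TP=193, FP=42+25=67, FN=48+46=94 → 386/547 = 0.7057
  metal: TP=141, FP=53+46=99, FN=28+25=53 → 282/434 = 0.6498
Weighted-F1 score = Σ (supportᵢ/N)·F1 scoreᵢ with N=788: (307/788)·0.7126 + (287/788)·0.7057 + (194/788)·0.6498 = 0.695

0.695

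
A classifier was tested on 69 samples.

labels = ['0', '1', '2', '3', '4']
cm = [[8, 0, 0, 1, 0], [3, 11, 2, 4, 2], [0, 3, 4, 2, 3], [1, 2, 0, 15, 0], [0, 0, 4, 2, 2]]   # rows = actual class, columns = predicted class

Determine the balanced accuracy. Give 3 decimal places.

Balanced accuracy = mean of per-class recall.
  0: recall = 8/9 = 0.8889
  1: recall = 11/22 = 0.5000
  2: recall = 4/12 = 0.3333
  3: recall = 15/18 = 0.8333
  4: recall = 2/8 = 0.2500
Mean = (0.8889 + 0.5000 + 0.3333 + 0.8333 + 0.2500) / 5 = 0.561

0.561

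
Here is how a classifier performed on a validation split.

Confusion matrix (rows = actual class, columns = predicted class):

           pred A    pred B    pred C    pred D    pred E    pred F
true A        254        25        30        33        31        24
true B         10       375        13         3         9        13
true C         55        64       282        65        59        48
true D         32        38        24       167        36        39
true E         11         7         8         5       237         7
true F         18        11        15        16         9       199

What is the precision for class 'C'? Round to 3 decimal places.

0.758

precision = TP/(TP+FP).
C: TP=282, FP=30+13+24+8+15=90 → 282/372 = 0.7581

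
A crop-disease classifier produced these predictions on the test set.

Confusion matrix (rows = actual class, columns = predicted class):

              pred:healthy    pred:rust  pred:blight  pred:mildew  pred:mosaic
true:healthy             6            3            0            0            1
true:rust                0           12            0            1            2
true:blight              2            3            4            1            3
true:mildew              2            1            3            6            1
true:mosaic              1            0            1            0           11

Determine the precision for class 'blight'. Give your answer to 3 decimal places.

0.500

Take TP from the diagonal, FP from the rest of the 'blight' prediction marginal, FN from the rest of the 'blight' actual marginal.
precision = TP/(TP+FP).
blight: TP=4, FP=0+0+3+1=4 → 4/8 = 0.5000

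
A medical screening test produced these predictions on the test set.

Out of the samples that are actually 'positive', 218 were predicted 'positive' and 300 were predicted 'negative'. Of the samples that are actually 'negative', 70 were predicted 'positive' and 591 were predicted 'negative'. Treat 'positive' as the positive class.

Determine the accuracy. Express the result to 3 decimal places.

0.686

Accuracy = (TP+TN)/N = (218+591)/1179 = 0.686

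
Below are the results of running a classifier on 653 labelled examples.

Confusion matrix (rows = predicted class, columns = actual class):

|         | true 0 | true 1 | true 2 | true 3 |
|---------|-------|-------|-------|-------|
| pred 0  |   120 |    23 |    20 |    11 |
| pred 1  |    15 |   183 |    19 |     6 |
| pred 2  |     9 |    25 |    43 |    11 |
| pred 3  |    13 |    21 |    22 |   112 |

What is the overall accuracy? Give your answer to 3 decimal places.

Accuracy = trace / total = (120+183+43+112=458) / 653 = 458/653 = 0.701

0.701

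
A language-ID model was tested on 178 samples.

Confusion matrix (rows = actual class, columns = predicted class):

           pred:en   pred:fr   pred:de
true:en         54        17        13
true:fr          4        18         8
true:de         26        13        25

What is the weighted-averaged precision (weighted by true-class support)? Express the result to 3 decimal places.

0.562

Per-class precision (TP/(TP+FP)):
  en: TP=54, FP=4+26=30 → 54/84 = 0.6429
  fr: TP=18, FP=17+13=30 → 18/48 = 0.3750
  de: TP=25, FP=13+8=21 → 25/46 = 0.5435
Weighted-precision = Σ (supportᵢ/N)·precisionᵢ with N=178: (84/178)·0.6429 + (30/178)·0.3750 + (64/178)·0.5435 = 0.562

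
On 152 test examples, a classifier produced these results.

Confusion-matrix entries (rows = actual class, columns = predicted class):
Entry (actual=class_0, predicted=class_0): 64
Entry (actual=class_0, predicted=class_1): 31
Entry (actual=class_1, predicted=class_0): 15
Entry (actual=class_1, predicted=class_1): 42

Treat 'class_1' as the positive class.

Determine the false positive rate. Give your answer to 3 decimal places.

FPR = FP/(FP+TN) = 31/(31+64) = 0.326

0.326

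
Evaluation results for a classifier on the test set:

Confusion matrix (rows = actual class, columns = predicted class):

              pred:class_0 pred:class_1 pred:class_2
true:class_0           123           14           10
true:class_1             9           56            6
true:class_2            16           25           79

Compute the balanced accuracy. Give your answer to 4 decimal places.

0.7613

Balanced accuracy = mean of per-class recall.
  class_0: recall = 123/147 = 0.83673
  class_1: recall = 56/71 = 0.78873
  class_2: recall = 79/120 = 0.65833
Mean = (0.83673 + 0.78873 + 0.65833) / 3 = 0.7613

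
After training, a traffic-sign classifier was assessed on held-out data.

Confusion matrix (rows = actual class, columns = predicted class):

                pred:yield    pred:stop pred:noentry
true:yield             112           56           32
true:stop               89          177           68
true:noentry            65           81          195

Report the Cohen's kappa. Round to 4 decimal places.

0.3251

Observed agreement pₒ = trace/N = 484/875 = 0.55314
Expected agreement pₑ = Σ (rowᵢ·colᵢ)/N² = (200·266 + 334·314 + 341·295)/875² = 0.33786
κ = (pₒ − pₑ)/(1 − pₑ) = (0.55314 − 0.33786)/(1 − 0.33786) = 0.3251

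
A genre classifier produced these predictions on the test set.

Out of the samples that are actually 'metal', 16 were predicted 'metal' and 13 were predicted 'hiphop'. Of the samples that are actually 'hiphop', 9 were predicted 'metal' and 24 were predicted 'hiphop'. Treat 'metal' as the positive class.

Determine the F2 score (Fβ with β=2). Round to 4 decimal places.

Fβ = (1+β²)·TP / ((1+β²)·TP + β²·FN + FP), with β²=4
= 5·16 / (5·16 + 4·13 + 9) = 0.5674

0.5674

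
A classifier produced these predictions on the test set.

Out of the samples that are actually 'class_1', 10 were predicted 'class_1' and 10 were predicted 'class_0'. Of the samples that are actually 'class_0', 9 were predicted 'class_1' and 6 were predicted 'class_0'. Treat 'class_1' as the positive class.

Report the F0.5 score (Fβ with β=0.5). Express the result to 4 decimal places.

Fβ = (1+β²)·TP / ((1+β²)·TP + β²·FN + FP), with β²=1/4
= 1.25·10 / (1.25·10 + 0.25·10 + 9) = 0.5208

0.5208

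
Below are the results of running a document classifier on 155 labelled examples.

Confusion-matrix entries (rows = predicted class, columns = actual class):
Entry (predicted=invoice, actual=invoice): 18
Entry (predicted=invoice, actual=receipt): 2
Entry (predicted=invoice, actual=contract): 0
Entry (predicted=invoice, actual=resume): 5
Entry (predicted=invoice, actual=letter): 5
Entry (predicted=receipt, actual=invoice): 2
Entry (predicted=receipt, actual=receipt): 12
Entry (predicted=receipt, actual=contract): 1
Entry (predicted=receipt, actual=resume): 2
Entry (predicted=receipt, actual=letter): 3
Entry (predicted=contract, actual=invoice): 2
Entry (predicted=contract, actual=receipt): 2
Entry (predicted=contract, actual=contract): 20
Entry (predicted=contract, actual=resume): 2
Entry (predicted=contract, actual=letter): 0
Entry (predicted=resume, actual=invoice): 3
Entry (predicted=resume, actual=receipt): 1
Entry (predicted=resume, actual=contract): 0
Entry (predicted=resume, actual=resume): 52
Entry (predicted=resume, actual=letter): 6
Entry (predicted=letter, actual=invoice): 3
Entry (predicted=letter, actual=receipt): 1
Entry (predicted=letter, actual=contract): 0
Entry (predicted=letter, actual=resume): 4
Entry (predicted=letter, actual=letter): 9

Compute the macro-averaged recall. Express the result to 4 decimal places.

0.6906

Per-class recall (TP/(TP+FN)):
  invoice: TP=18, FN=2+2+3+3=10 → 18/28 = 0.64286
  receipt: TP=12, FN=2+2+1+1=6 → 12/18 = 0.66667
  contract: TP=20, FN=0+1+0+0=1 → 20/21 = 0.95238
  resume: TP=52, FN=5+2+2+4=13 → 52/65 = 0.80000
  letter: TP=9, FN=5+3+0+6=14 → 9/23 = 0.39130
Macro-recall = mean = (0.64286 + 0.66667 + 0.95238 + 0.80000 + 0.39130) / 5 = 0.6906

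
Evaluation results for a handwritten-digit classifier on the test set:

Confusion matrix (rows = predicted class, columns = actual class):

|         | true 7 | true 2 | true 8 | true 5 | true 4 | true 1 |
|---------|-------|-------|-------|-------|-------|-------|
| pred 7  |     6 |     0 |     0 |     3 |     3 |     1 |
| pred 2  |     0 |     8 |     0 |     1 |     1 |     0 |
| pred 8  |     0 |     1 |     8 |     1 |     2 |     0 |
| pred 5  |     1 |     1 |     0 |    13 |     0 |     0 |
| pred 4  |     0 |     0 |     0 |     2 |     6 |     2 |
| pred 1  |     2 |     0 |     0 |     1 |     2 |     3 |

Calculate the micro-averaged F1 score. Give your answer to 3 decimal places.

0.647

Micro-averaging pools counts across classes: ΣTP=44, ΣFP=24, ΣFN=24.
Micro-F1 score = 2·TP/(2·TP+FP+FN) on pooled counts = 0.647 (equals overall accuracy in single-label multiclass).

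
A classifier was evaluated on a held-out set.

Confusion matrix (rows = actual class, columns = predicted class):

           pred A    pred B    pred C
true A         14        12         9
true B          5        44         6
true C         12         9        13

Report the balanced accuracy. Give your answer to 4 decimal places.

Balanced accuracy = mean of per-class recall.
  A: recall = 14/35 = 0.40000
  B: recall = 44/55 = 0.80000
  C: recall = 13/34 = 0.38235
Mean = (0.40000 + 0.80000 + 0.38235) / 3 = 0.5275

0.5275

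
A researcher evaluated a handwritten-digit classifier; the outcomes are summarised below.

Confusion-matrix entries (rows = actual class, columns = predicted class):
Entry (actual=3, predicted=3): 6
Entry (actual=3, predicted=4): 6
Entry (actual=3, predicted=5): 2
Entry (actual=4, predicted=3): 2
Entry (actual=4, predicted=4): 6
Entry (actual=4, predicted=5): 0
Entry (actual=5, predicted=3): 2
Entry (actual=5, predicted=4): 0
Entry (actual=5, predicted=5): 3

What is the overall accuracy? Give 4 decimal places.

0.5556

Accuracy = trace / total = (6+6+3=15) / 27 = 15/27 = 0.5556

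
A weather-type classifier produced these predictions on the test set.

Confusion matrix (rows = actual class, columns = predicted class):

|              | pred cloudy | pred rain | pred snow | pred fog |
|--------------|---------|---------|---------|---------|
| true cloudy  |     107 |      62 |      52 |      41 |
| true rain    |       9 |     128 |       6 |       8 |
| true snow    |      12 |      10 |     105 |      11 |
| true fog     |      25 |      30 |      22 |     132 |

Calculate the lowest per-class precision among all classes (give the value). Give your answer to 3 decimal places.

0.557

Per-class precision (TP/(TP+FP)):
  cloudy: TP=107, FP=9+12+25=46 → 107/153 = 0.6993
  rain: TP=128, FP=62+10+30=102 → 128/230 = 0.5565
  snow: TP=105, FP=52+6+22=80 → 105/185 = 0.5676
  fog: TP=132, FP=41+8+11=60 → 132/192 = 0.6875
Lowest is class 'rain' with precision = 0.557.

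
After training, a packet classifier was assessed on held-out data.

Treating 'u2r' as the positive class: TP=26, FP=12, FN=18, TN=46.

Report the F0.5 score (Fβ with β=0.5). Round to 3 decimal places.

0.663

Fβ = (1+β²)·TP / ((1+β²)·TP + β²·FN + FP), with β²=1/4
= 1.25·26 / (1.25·26 + 0.25·18 + 12) = 0.663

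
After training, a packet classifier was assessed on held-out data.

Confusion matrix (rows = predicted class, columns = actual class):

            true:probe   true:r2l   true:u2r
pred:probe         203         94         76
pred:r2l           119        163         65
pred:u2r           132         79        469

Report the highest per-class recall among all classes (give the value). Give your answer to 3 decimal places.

0.769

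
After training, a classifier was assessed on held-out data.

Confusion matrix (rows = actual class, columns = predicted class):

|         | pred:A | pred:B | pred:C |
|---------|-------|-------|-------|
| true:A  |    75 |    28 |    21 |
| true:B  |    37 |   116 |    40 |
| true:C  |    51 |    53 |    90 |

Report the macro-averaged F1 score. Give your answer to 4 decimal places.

0.5464

Per-class F1 score (2·TP/(2·TP+FP+FN)):
  A: TP=75, FP=37+51=88, FN=28+21=49 → 150/287 = 0.52265
  B: TP=116, FP=28+53=81, FN=37+40=77 → 232/390 = 0.59487
  C: TP=90, FP=21+40=61, FN=51+53=104 → 180/345 = 0.52174
Macro-F1 score = mean = (0.52265 + 0.59487 + 0.52174) / 3 = 0.5464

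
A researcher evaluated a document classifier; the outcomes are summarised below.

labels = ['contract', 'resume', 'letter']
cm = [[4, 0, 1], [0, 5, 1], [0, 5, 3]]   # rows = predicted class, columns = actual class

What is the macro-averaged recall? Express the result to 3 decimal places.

Per-class recall (TP/(TP+FN)):
  contract: TP=4, FN=0+0=0 → 4/4 = 1.0000
  resume: TP=5, FN=0+5=5 → 5/10 = 0.5000
  letter: TP=3, FN=1+1=2 → 3/5 = 0.6000
Macro-recall = mean = (1.0000 + 0.5000 + 0.6000) / 3 = 0.700

0.700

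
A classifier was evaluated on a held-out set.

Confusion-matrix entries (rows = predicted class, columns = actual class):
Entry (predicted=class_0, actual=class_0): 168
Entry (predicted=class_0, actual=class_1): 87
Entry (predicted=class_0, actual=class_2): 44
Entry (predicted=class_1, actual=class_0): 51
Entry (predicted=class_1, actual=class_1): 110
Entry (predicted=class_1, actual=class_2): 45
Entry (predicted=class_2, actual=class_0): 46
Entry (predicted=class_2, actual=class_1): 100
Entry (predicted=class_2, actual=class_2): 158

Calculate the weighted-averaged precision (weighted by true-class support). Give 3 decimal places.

Per-class precision (TP/(TP+FP)):
  class_0: TP=168, FP=87+44=131 → 168/299 = 0.5619
  class_1: TP=110, FP=51+45=96 → 110/206 = 0.5340
  class_2: TP=158, FP=46+100=146 → 158/304 = 0.5197
Weighted-precision = Σ (supportᵢ/N)·precisionᵢ with N=809: (265/809)·0.5619 + (297/809)·0.5340 + (247/809)·0.5197 = 0.539

0.539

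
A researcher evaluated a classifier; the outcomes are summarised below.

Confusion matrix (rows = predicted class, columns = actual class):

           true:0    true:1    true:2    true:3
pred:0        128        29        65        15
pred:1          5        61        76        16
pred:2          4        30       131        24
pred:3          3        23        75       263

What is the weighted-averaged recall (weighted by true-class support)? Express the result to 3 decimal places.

Per-class recall (TP/(TP+FN)):
  0: TP=128, FN=5+4+3=12 → 128/140 = 0.9143
  1: TP=61, FN=29+30+23=82 → 61/143 = 0.4266
  2: TP=131, FN=65+76+75=216 → 131/347 = 0.3775
  3: TP=263, FN=15+16+24=55 → 263/318 = 0.8270
Weighted-recall = Σ (supportᵢ/N)·recallᵢ with N=948: (140/948)·0.9143 + (143/948)·0.4266 + (347/948)·0.3775 + (318/948)·0.8270 = 0.615

0.615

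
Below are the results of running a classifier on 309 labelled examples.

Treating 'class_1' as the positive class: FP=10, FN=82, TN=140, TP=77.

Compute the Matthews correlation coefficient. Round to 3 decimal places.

0.464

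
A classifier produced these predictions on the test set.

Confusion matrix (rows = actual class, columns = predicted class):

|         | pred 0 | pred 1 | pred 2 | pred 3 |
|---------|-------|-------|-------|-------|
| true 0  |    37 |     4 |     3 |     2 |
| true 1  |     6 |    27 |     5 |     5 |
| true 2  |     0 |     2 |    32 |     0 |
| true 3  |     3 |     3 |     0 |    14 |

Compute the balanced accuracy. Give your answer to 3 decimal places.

Balanced accuracy = mean of per-class recall.
  0: recall = 37/46 = 0.8043
  1: recall = 27/43 = 0.6279
  2: recall = 32/34 = 0.9412
  3: recall = 14/20 = 0.7000
Mean = (0.8043 + 0.6279 + 0.9412 + 0.7000) / 4 = 0.768

0.768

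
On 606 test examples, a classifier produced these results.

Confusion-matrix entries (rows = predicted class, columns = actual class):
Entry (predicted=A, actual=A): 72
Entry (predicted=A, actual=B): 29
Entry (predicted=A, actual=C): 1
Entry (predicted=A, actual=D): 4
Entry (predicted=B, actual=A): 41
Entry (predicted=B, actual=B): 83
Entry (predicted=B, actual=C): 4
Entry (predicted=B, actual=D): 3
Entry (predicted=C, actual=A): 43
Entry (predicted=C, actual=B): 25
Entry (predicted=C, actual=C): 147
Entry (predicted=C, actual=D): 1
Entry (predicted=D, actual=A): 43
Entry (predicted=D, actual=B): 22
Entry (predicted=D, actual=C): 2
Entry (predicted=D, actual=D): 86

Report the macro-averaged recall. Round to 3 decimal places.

0.688

Per-class recall (TP/(TP+FN)):
  A: TP=72, FN=41+43+43=127 → 72/199 = 0.3618
  B: TP=83, FN=29+25+22=76 → 83/159 = 0.5220
  C: TP=147, FN=1+4+2=7 → 147/154 = 0.9545
  D: TP=86, FN=4+3+1=8 → 86/94 = 0.9149
Macro-recall = mean = (0.3618 + 0.5220 + 0.9545 + 0.9149) / 4 = 0.688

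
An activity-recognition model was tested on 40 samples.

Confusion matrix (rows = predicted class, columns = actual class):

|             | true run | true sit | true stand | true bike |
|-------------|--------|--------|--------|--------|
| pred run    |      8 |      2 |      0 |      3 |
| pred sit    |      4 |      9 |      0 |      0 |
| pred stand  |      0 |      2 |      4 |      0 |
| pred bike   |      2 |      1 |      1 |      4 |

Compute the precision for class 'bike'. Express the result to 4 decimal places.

0.5000

Take TP from the diagonal, FP from the rest of the 'bike' prediction marginal, FN from the rest of the 'bike' actual marginal.
precision = TP/(TP+FP).
bike: TP=4, FP=2+1+1=4 → 4/8 = 0.50000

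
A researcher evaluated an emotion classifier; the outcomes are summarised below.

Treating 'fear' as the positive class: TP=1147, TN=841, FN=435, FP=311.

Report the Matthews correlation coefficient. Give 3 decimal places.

0.450

MCC = (TP·TN − FP·FN) / √((TP+FP)(TP+FN)(TN+FP)(TN+FN))
Numerator = 1147·841 − 311·435 = 829342
Denominator = √(1458·1582·1152·1276) = √3390526605312 = 1841338.2648
MCC = 829342 / 1841338.2648 = 0.450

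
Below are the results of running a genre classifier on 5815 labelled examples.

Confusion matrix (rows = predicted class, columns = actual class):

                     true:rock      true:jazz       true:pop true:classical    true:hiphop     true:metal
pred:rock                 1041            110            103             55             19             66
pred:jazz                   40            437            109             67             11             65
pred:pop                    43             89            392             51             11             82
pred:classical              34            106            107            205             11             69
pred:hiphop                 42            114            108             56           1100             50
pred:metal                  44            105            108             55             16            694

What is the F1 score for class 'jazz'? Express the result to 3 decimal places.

Treat 'jazz' as positive and all other classes as negative.
F1 score = 2·TP/(2·TP+FP+FN).
jazz: TP=437, FP=40+109+67+11+65=292, FN=110+89+106+114+105=524 → 874/1690 = 0.5172

0.517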